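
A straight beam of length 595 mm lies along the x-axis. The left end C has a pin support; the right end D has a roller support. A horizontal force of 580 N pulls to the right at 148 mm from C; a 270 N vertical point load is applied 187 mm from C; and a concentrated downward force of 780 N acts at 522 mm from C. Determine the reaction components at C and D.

ΣM about C: D_y·595 − 270·187 − 780·522 = 0 → D_y = 457650/595 = 769.16 ≈ 769.2 N.
ΣF_y = 0: C_y + 769.16 − 270 − 780 = 0 → C_y = 280.8 N.
ΣF_x = 0: C_x + 580 = 0 → C_x = -580.0 N.

C_x = -580.0 N, C_y = 280.8 N, D_y = 769.2 N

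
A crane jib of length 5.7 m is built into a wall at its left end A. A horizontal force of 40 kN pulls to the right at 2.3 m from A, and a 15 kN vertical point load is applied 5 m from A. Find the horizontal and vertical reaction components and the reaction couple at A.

A_x = -40.00 kN, A_y = 15.00 kN, M_A = 75.00 kN·m

ΣF_x = 0: A_x + 40 = 0 → A_x = -40.00 kN.
ΣF_y = 0: A_y − 15 = 0 → A_y = 15.00 kN.
ΣM about A: M_A − 15·5 = 0 → M_A = 75.00 kN·m.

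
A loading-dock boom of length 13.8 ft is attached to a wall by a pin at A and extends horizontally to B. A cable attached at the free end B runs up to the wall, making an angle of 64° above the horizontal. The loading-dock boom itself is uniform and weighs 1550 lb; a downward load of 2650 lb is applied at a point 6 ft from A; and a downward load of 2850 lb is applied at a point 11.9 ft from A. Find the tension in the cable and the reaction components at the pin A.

ΣM about A: T·sin64°·13.8 − 1550·6.9 − 2650·6 − 2850·11.9 = 0 → T = 60510/(13.8·0.898794) = 4878.52 ≈ 4879 lb.
ΣF_x = 0: A_x − T·cos64° = 0 → A_x = 4878.52 × 0.438371 = 2139 lb.
ΣF_y = 0: A_y + T·sin64° − 1550 − 2650 − 2850 = 0 → A_y = 7050 − 4878.52 × 0.898794 = 2665 lb.

T = 4879 lb, A_x = 2139 lb, A_y = 2665 lb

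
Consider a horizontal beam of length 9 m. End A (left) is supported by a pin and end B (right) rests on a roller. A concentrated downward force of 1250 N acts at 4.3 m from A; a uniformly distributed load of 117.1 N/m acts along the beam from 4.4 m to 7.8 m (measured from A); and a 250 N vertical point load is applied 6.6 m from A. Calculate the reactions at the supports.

Resultant of the distributed load: 117.1 × 3.4 = 398.14 N at 6.1 m from A.
Taking moments about A: B_y·9 − 1250·4.3 − (117.1·3.4)·6.1 − 250·6.6 = 0 → B_y = 9453.654/9 = 1050.41 ≈ 1050 N.
ΣF_y = 0: A_y + 1050.41 − 1250 − 117.1·3.4 − 250 = 0 → A_y = 847.7 N.
ΣF_x = 0: no horizontal applied forces, so A_x = 0.

A_x = 0, A_y = 847.7 N, B_y = 1050 N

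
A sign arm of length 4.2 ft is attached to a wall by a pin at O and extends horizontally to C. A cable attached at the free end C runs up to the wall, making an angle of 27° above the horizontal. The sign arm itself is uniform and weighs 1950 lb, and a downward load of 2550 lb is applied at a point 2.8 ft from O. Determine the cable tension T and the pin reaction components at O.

ΣM about O: T·sin27°·4.2 − 1950·2.1 − 2550·2.8 = 0 → T = 11235/(4.2·0.45399) = 5892.2 ≈ 5892 lb.
ΣF_x = 0: O_x − T·cos27° = 0 → O_x = 5892.2 × 0.891007 = 5250 lb.
ΣF_y = 0: O_y + T·sin27° − 1950 − 2550 = 0 → O_y = 4500 − 5892.2 × 0.45399 = 1825 lb.

T = 5892 lb, O_x = 5250 lb, O_y = 1825 lb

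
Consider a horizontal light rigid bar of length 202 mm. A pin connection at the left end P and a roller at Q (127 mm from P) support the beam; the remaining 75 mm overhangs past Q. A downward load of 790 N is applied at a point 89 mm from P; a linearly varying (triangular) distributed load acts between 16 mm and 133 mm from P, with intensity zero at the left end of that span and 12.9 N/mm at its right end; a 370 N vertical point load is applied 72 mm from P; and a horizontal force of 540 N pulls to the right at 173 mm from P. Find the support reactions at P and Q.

P_x = -540.0 N, P_y = 592.7 N, Q_y = 1322 N

Resultant of the triangular load: ½ × 12.9 × 117 = 754.65 N, acting at 94 mm from P (one-third of the span from the peak).
Taking moments about P: Q_y·127 − 790·89 − (½·12.9·117)·94 − 370·72 = 0 → Q_y = 167887.1/127 = 1321.95 ≈ 1322 N.
ΣF_y = 0: P_y + 1321.95 − 790 − ½·12.9·117 − 370 = 0 → P_y = 592.7 N.
ΣF_x = 0: P_x + 540 = 0 → P_x = -540.0 N.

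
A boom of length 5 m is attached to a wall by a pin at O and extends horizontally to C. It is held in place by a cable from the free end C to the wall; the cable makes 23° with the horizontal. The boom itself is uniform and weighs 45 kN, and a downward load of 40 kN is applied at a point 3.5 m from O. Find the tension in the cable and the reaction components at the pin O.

T = 129.2 kN, O_x = 119.0 kN, O_y = 34.50 kN

ΣM about O: T·sin23°·5 − 45·2.5 − 40·3.5 = 0 → T = 252.5/(5·0.390731) = 129.245 ≈ 129.2 kN.
ΣF_x = 0: O_x − T·cos23° = 0 → O_x = 129.245 × 0.920505 = 119.0 kN.
ΣF_y = 0: O_y + T·sin23° − 45 − 40 = 0 → O_y = 85 − 129.245 × 0.390731 = 34.50 kN.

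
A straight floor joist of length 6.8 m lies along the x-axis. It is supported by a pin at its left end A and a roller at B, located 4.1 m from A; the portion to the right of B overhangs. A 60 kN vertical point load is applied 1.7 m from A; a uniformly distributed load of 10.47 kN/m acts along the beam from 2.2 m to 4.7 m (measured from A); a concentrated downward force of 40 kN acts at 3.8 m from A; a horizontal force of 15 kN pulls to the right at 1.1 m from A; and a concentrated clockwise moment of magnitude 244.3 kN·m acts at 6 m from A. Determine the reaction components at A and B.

A_x = -15.00 kN, A_y = -17.39 kN, B_y = 143.6 kN

Resultant of the distributed load: 10.47 × 2.5 = 26.175 kN at 3.45 m from A.
Moments about A: B_y·4.1 − 60·1.7 − (10.47·2.5)·3.45 − 40·3.8 − 244.3 = 0 → B_y = 588.60375/4.1 = 143.562 ≈ 143.6 kN.
ΣF_y = 0: A_y + 143.562 − 60 − 10.47·2.5 − 40 = 0 → A_y = -17.39 kN.
ΣF_x = 0: A_x + 15 = 0 → A_x = -15.00 kN.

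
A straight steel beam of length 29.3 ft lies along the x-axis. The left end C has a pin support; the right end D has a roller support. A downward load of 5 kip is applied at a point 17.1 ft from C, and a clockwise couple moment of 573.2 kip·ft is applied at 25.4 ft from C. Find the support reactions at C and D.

C_x = 0, C_y = -17.48 kip, D_y = 22.48 kip

ΣM about C: D_y·29.3 − 5·17.1 − 573.2 = 0 → D_y = 658.7/29.3 = 22.4812 ≈ 22.48 kip.
ΣF_y = 0: C_y + 22.4812 − 5 = 0 → C_y = -17.48 kip.
ΣF_x = 0: no horizontal applied forces, so C_x = 0.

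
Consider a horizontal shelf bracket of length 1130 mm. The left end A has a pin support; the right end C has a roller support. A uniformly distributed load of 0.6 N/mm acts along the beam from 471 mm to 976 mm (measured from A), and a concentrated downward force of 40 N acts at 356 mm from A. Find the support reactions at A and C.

A_x = 0, A_y = 136.4 N, C_y = 206.6 N

Resultant of the distributed load: 0.6 × 505 = 303 N at 723.5 mm from A.
Taking moments about A: C_y·1130 − (0.6·505)·723.5 − 40·356 = 0 → C_y = 233460.5/1130 = 206.602 ≈ 206.6 N.
ΣF_y = 0: A_y + 206.602 − 0.6·505 − 40 = 0 → A_y = 136.4 N.
ΣF_x = 0: no horizontal applied forces, so A_x = 0.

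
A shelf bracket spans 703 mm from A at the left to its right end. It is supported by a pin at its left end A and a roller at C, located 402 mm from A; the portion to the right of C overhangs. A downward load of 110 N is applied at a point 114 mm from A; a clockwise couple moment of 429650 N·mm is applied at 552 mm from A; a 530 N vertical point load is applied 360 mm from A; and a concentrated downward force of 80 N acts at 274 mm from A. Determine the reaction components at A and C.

Taking moments about A: C_y·402 − 110·114 − 429650 − 530·360 − 80·274 = 0 → C_y = 654910/402 = 1629.13 ≈ 1629 N.
ΣF_y = 0: A_y + 1629.13 − 110 − 530 − 80 = 0 → A_y = -909.1 N.
ΣF_x = 0: no horizontal applied forces, so A_x = 0.

A_x = 0, A_y = -909.1 N, C_y = 1629 N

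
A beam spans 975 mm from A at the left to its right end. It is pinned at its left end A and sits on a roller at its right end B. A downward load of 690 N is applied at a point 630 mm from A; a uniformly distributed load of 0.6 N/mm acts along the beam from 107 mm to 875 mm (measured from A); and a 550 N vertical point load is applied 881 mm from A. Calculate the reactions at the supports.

A_x = 0, A_y = 525.9 N, B_y = 1175 N

Resultant of the distributed load: 0.6 × 768 = 460.8 N at 491 mm from A.
Taking moments about A: B_y·975 − 690·630 − (0.6·768)·491 − 550·881 = 0 → B_y = 1145502.8/975 = 1174.87 ≈ 1175 N.
ΣF_y = 0: A_y + 1174.87 − 690 − 0.6·768 − 550 = 0 → A_y = 525.9 N.
ΣF_x = 0: no horizontal applied forces, so A_x = 0.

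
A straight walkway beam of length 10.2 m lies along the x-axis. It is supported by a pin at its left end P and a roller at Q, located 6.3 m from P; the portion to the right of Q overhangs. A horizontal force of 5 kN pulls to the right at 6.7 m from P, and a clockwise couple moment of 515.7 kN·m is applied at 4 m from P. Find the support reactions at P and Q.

P_x = -5.000 kN, P_y = -81.86 kN, Q_y = 81.86 kN

ΣM about P: Q_y·6.3 − 515.7 = 0 → Q_y = 515.7/6.3 = 81.8571 ≈ 81.86 kN.
ΣF_y = 0: P_y + 81.8571  = 0 → P_y = -81.86 kN.
ΣF_x = 0: P_x + 5 = 0 → P_x = -5.000 kN.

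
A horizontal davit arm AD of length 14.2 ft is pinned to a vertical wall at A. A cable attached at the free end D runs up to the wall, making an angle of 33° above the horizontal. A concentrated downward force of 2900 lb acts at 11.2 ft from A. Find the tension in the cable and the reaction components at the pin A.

T = 4200 lb, A_x = 3522 lb, A_y = 612.7 lb

ΣM about A: T·sin33°·14.2 − 2900·11.2 = 0 → T = 32480/(14.2·0.544639) = 4199.71 ≈ 4200 lb.
ΣF_x = 0: A_x − T·cos33° = 0 → A_x = 4199.71 × 0.838671 = 3522 lb.
ΣF_y = 0: A_y + T·sin33° − 2900 = 0 → A_y = 2900 − 4199.71 × 0.544639 = 612.7 lb.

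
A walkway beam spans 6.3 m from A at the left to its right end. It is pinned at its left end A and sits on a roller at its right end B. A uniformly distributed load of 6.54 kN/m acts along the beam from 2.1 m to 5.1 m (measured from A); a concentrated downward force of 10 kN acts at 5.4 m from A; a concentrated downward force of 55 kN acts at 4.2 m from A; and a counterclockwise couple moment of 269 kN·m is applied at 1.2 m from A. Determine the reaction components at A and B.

A_x = 0, A_y = 70.87 kN, B_y = 13.75 kN

Resultant of the distributed load: 6.54 × 3 = 19.62 kN at 3.6 m from A.
ΣM about A: B_y·6.3 − (6.54·3)·3.6 − 10·5.4 − 55·4.2 + 269 = 0 → B_y = 86.632/6.3 = 13.7511 ≈ 13.75 kN.
ΣF_y = 0: A_y + 13.7511 − 6.54·3 − 10 − 55 = 0 → A_y = 70.87 kN.
ΣF_x = 0: no horizontal applied forces, so A_x = 0.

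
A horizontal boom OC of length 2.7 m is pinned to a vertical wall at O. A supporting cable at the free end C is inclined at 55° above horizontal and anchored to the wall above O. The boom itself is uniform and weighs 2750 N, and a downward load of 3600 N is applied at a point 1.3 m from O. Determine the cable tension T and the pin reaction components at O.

T = 3795 N, O_x = 2176 N, O_y = 3242 N

ΣM about O: T·sin55°·2.7 − 2750·1.35 − 3600·1.3 = 0 → T = 8392.5/(2.7·0.819152) = 3794.57 ≈ 3795 N.
ΣF_x = 0: O_x − T·cos55° = 0 → O_x = 3794.57 × 0.573576 = 2176 N.
ΣF_y = 0: O_y + T·sin55° − 2750 − 3600 = 0 → O_y = 6350 − 3794.57 × 0.819152 = 3242 N.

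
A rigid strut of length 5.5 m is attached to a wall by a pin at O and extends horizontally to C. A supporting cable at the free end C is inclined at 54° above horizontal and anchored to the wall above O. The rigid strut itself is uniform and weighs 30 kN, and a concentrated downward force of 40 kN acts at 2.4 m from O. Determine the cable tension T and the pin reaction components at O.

T = 40.12 kN, O_x = 23.58 kN, O_y = 37.55 kN

ΣM about O: T·sin54°·5.5 − 30·2.75 − 40·2.4 = 0 → T = 178.5/(5.5·0.809017) = 40.116 ≈ 40.12 kN.
ΣF_x = 0: O_x − T·cos54° = 0 → O_x = 40.116 × 0.587785 = 23.58 kN.
ΣF_y = 0: O_y + T·sin54° − 30 − 40 = 0 → O_y = 70 − 40.116 × 0.809017 = 37.55 kN.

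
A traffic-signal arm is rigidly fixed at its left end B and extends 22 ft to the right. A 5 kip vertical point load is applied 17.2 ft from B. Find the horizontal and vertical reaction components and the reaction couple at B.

B_x = 0, B_y = 5.000 kip, M_B = 86.00 kip·ft

ΣF_x = 0: B_x = 0.
ΣF_y = 0: B_y − 5 = 0 → B_y = 5.000 kip.
ΣM about B: M_B − 5·17.2 = 0 → M_B = 86.00 kip·ft.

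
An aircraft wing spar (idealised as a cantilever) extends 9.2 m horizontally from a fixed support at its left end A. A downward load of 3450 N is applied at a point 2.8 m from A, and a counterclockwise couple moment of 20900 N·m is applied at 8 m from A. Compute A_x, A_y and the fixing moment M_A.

A_x = 0, A_y = 3450 N, M_A = -11240 N·m

ΣF_x = 0: A_x = 0.
ΣF_y = 0: A_y − 3450 = 0 → A_y = 3450 N.
ΣM about A: M_A − 3450·2.8 + 20900 = 0 → M_A = -11240 N·m.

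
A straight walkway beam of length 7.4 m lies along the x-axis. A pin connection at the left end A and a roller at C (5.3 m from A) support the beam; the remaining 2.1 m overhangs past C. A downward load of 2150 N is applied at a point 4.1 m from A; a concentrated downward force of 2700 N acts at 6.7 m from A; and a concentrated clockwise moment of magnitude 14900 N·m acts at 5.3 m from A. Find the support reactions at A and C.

Moments about A: C_y·5.3 − 2150·4.1 − 2700·6.7 − 14900 = 0 → C_y = 41805/5.3 = 7887.74 ≈ 7888 N.
ΣF_y = 0: A_y + 7887.74 − 2150 − 2700 = 0 → A_y = -3038 N.
ΣF_x = 0: no horizontal applied forces, so A_x = 0.

A_x = 0, A_y = -3038 N, C_y = 7888 N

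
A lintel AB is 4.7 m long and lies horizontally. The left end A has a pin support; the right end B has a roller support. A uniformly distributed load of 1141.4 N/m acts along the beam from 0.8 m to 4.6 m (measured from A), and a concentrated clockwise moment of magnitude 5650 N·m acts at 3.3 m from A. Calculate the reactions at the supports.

A_x = 0, A_y = 643.5 N, B_y = 3694 N

Resultant of the distributed load: 1141.4 × 3.8 = 4337.32 N at 2.7 m from A.
Moments about A: B_y·4.7 − (1141.4·3.8)·2.7 − 5650 = 0 → B_y = 17360.764/4.7 = 3693.78 ≈ 3694 N.
ΣF_y = 0: A_y + 3693.78 − 1141.4·3.8 = 0 → A_y = 643.5 N.
ΣF_x = 0: no horizontal applied forces, so A_x = 0.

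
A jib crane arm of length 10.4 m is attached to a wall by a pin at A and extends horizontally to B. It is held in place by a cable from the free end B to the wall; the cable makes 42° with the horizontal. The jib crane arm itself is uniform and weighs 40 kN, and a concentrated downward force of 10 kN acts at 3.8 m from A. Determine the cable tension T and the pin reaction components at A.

T = 35.35 kN, A_x = 26.27 kN, A_y = 26.35 kN

ΣM about A: T·sin42°·10.4 − 40·5.2 − 10·3.8 = 0 → T = 246/(10.4·0.669131) = 35.3501 ≈ 35.35 kN.
ΣF_x = 0: A_x − T·cos42° = 0 → A_x = 35.3501 × 0.743145 = 26.27 kN.
ΣF_y = 0: A_y + T·sin42° − 40 − 10 = 0 → A_y = 50 − 35.3501 × 0.669131 = 26.35 kN.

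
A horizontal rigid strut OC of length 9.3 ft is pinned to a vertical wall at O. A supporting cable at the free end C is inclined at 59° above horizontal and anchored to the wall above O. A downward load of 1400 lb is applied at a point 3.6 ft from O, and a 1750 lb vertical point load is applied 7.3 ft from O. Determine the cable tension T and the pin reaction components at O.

ΣM about O: T·sin59°·9.3 − 1400·3.6 − 1750·7.3 = 0 → T = 17815/(9.3·0.857167) = 2234.79 ≈ 2235 lb.
ΣF_x = 0: O_x − T·cos59° = 0 → O_x = 2234.79 × 0.515038 = 1151 lb.
ΣF_y = 0: O_y + T·sin59° − 1400 − 1750 = 0 → O_y = 3150 − 2234.79 × 0.857167 = 1234 lb.

T = 2235 lb, O_x = 1151 lb, O_y = 1234 lb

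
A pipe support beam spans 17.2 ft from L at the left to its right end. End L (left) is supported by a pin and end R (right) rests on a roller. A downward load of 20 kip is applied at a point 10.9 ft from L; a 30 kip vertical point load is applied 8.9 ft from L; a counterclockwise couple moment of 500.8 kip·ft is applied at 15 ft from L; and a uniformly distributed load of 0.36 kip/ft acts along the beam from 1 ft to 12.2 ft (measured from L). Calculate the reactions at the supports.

L_x = 0, L_y = 53.40 kip, R_y = 0.6286 kip

Resultant of the distributed load: 0.36 × 11.2 = 4.032 kip at 6.6 ft from L.
ΣM about L: R_y·17.2 − 20·10.9 − 30·8.9 + 500.8 − (0.36·11.2)·6.6 = 0 → R_y = 10.8112/17.2 = 0.628558 ≈ 0.6286 kip.
ΣF_y = 0: L_y + 0.628558 − 20 − 30 − 0.36·11.2 = 0 → L_y = 53.40 kip.
ΣF_x = 0: no horizontal applied forces, so L_x = 0.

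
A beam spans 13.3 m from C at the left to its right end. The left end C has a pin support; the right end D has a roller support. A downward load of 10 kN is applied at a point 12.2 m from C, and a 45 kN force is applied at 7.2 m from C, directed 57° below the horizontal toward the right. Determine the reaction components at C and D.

C_x = -24.51 kN, C_y = 18.14 kN, D_y = 29.60 kN

Moments about C: D_y·13.3 − 10·12.2 − 45·sin57°·7.2 = 0 → D_y = 393.729/13.3 = 29.6037 ≈ 29.60 kN.
ΣF_y = 0: C_y + 29.6037 − 10 − 45·sin57° = 0 → C_y = 18.14 kN.
ΣF_x = 0: C_x + 45·cos57° = 0 → C_x = -24.51 kN.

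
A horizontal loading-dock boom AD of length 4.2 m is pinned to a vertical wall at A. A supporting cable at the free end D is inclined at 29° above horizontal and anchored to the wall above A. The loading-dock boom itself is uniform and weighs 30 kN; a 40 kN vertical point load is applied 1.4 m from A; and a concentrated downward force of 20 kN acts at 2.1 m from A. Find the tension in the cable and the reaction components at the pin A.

ΣM about A: T·sin29°·4.2 − 30·2.1 − 40·1.4 − 20·2.1 = 0 → T = 161/(4.2·0.48481) = 79.0688 ≈ 79.07 kN.
ΣF_x = 0: A_x − T·cos29° = 0 → A_x = 79.0688 × 0.87462 = 69.16 kN.
ΣF_y = 0: A_y + T·sin29° − 30 − 40 − 20 = 0 → A_y = 90 − 79.0688 × 0.48481 = 51.67 kN.

T = 79.07 kN, A_x = 69.16 kN, A_y = 51.67 kN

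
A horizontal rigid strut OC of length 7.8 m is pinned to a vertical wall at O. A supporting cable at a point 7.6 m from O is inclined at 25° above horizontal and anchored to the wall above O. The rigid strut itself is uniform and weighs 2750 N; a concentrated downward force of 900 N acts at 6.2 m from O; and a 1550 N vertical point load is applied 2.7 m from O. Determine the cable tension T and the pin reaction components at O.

T = 6379 N, O_x = 5782 N, O_y = 2504 N

ΣM about O: T·sin25°·7.6 − 2750·3.9 − 900·6.2 − 1550·2.7 = 0 → T = 20490/(7.6·0.422618) = 6379.41 ≈ 6379 N.
ΣF_x = 0: O_x − T·cos25° = 0 → O_x = 6379.41 × 0.906308 = 5782 N.
ΣF_y = 0: O_y + T·sin25° − 2750 − 900 − 1550 = 0 → O_y = 5200 − 6379.41 × 0.422618 = 2504 N.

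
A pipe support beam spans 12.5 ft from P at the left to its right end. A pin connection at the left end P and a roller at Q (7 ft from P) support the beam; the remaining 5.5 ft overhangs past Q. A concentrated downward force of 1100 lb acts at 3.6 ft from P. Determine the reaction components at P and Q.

P_x = 0, P_y = 534.3 lb, Q_y = 565.7 lb

Moments about P: Q_y·7 − 1100·3.6 = 0 → Q_y = 3960/7 = 565.714 ≈ 565.7 lb.
ΣF_y = 0: P_y + 565.714 − 1100 = 0 → P_y = 534.3 lb.
ΣF_x = 0: no horizontal applied forces, so P_x = 0.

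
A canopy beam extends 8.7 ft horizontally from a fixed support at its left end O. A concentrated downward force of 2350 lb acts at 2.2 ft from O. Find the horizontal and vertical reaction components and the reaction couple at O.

O_x = 0, O_y = 2350 lb, M_O = 5170 lb·ft

ΣF_x = 0: O_x = 0.
ΣF_y = 0: O_y − 2350 = 0 → O_y = 2350 lb.
ΣM about O: M_O − 2350·2.2 = 0 → M_O = 5170 lb·ft.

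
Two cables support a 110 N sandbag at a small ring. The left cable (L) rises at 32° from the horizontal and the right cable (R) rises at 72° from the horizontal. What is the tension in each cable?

T_L = 35.03 N, T_R = 96.14 N

ΣF_x = 0: −T_L·cos32° + T_R·cos72° = 0 → T_R = 2.74434·T_L.
ΣF_y = 0: T_L·sin32° + T_R·sin72° = 110.
Substitute: T_L·(0.529919 + 2.74434·0.951057) = 110 → T_L = 35.0325 ≈ 35.03 N.
Then T_R = 2.74434 × 35.0325 = 96.14 N.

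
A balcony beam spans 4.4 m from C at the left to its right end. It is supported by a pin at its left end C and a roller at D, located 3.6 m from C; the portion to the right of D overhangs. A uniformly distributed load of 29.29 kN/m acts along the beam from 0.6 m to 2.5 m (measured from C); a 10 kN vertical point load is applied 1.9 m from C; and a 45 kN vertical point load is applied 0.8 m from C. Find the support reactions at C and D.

Resultant of the distributed load: 29.29 × 1.9 = 55.651 kN at 1.55 m from C.
Moments about C: D_y·3.6 − (29.29·1.9)·1.55 − 10·1.9 − 45·0.8 = 0 → D_y = 141.25905/3.6 = 39.2386 ≈ 39.24 kN.
ΣF_y = 0: C_y + 39.2386 − 29.29·1.9 − 10 − 45 = 0 → C_y = 71.41 kN.
ΣF_x = 0: no horizontal applied forces, so C_x = 0.

C_x = 0, C_y = 71.41 kN, D_y = 39.24 kN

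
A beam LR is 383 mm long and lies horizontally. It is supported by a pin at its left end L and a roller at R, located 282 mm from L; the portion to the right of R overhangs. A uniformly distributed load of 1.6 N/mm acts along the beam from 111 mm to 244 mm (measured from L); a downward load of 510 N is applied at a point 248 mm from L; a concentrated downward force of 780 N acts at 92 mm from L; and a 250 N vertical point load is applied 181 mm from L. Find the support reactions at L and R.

L_x = 0, L_y = 755.4 N, R_y = 997.4 N

Resultant of the distributed load: 1.6 × 133 = 212.8 N at 177.5 mm from L.
Taking moments about L: R_y·282 − (1.6·133)·177.5 − 510·248 − 780·92 − 250·181 = 0 → R_y = 281262/282 = 997.383 ≈ 997.4 N.
ΣF_y = 0: L_y + 997.383 − 1.6·133 − 510 − 780 − 250 = 0 → L_y = 755.4 N.
ΣF_x = 0: no horizontal applied forces, so L_x = 0.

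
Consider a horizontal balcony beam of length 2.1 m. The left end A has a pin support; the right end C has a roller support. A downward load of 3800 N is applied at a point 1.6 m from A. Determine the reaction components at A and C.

ΣM about A: C_y·2.1 − 3800·1.6 = 0 → C_y = 6080/2.1 = 2895.24 ≈ 2895 N.
ΣF_y = 0: A_y + 2895.24 − 3800 = 0 → A_y = 904.8 N.
ΣF_x = 0: no horizontal applied forces, so A_x = 0.

A_x = 0, A_y = 904.8 N, C_y = 2895 N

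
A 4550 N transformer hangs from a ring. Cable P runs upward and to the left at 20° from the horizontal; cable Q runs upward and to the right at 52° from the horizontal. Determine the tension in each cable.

T_P = 2945 N, T_Q = 4496 N

ΣF_x = 0: −T_P·cos20° + T_Q·cos52° = 0 → T_Q = 1.52631·T_P.
ΣF_y = 0: T_P·sin20° + T_Q·sin52° = 4550.
Substitute: T_P·(0.34202 + 1.52631·0.788011) = 4550 → T_P = 2945.42 ≈ 2945 N.
Then T_Q = 1.52631 × 2945.42 = 4496 N.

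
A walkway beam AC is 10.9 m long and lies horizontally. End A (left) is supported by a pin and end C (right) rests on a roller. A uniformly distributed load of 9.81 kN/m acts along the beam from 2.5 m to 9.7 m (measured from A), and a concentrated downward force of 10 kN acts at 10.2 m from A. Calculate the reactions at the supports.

Resultant of the distributed load: 9.81 × 7.2 = 70.632 kN at 6.1 m from A.
ΣM about A: C_y·10.9 − (9.81·7.2)·6.1 − 10·10.2 = 0 → C_y = 532.8552/10.9 = 48.8858 ≈ 48.89 kN.
ΣF_y = 0: A_y + 48.8858 − 9.81·7.2 − 10 = 0 → A_y = 31.75 kN.
ΣF_x = 0: no horizontal applied forces, so A_x = 0.

A_x = 0, A_y = 31.75 kN, C_y = 48.89 kN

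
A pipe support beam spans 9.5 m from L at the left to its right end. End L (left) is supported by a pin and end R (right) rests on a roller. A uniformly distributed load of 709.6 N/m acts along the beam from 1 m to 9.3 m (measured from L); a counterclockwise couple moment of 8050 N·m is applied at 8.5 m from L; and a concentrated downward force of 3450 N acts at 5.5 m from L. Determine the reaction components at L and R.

L_x = 0, L_y = 4997 N, R_y = 4343 N

Resultant of the distributed load: 709.6 × 8.3 = 5889.68 N at 5.15 m from L.
ΣM about L: R_y·9.5 − (709.6·8.3)·5.15 + 8050 − 3450·5.5 = 0 → R_y = 41256.852/9.5 = 4342.83 ≈ 4343 N.
ΣF_y = 0: L_y + 4342.83 − 709.6·8.3 − 3450 = 0 → L_y = 4997 N.
ΣF_x = 0: no horizontal applied forces, so L_x = 0.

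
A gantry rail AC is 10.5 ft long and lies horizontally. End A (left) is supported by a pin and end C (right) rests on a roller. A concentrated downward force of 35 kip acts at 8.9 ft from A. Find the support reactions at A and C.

ΣM about A: C_y·10.5 − 35·8.9 = 0 → C_y = 311.5/10.5 = 29.6667 ≈ 29.67 kip.
ΣF_y = 0: A_y + 29.6667 − 35 = 0 → A_y = 5.333 kip.
ΣF_x = 0: no horizontal applied forces, so A_x = 0.

A_x = 0, A_y = 5.333 kip, C_y = 29.67 kip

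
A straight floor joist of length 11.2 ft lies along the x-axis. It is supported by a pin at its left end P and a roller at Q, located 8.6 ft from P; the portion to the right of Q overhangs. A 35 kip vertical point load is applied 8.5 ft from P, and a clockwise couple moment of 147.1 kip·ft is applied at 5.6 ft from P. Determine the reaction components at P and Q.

P_x = 0, P_y = -16.70 kip, Q_y = 51.70 kip

Taking moments about P: Q_y·8.6 − 35·8.5 − 147.1 = 0 → Q_y = 444.6/8.6 = 51.6977 ≈ 51.70 kip.
ΣF_y = 0: P_y + 51.6977 − 35 = 0 → P_y = -16.70 kip.
ΣF_x = 0: no horizontal applied forces, so P_x = 0.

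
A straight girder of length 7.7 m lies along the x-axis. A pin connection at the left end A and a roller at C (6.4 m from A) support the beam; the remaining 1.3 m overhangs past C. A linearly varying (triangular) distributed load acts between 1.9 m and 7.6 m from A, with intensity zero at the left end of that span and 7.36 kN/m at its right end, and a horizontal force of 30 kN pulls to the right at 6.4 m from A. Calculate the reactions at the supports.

A_x = -30.00 kN, A_y = 2.294 kN, C_y = 18.68 kN

Resultant of the triangular load: ½ × 7.36 × 5.7 = 20.976 kN, acting at 5.7 m from A (one-third of the span from the peak).
Taking moments about A: C_y·6.4 − (½·7.36·5.7)·5.7 = 0 → C_y = 119.5632/6.4 = 18.6817 ≈ 18.68 kN.
ΣF_y = 0: A_y + 18.6817 − ½·7.36·5.7 = 0 → A_y = 2.294 kN.
ΣF_x = 0: A_x + 30 = 0 → A_x = -30.00 kN.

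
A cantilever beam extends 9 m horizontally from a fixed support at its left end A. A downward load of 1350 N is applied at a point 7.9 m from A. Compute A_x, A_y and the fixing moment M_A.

A_x = 0, A_y = 1350 N, M_A = 10660 N·m

ΣF_x = 0: A_x = 0.
ΣF_y = 0: A_y − 1350 = 0 → A_y = 1350 N.
ΣM about A: M_A − 1350·7.9 = 0 → M_A = 10660 N·m.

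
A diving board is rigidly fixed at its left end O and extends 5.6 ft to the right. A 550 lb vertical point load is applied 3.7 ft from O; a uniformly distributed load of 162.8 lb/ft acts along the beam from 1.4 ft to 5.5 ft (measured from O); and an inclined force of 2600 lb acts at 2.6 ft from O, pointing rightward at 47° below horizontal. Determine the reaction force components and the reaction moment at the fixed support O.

Resultant of the distributed load: 162.8 × 4.1 = 667.48 lb at 3.45 ft from O.
ΣF_x = 0: O_x + 2600·cos47° = 0 → O_x = -1773 lb.
ΣF_y = 0: O_y − 550 − 162.8·4.1 − 2600·sin47° = 0 → O_y = 3119 lb.
ΣM about O: M_O − 550·3.7 − (162.8·4.1)·3.45 − 2600·sin47°·2.6 = 0 → M_O = 9282 lb·ft.

O_x = -1773 lb, O_y = 3119 lb, M_O = 9282 lb·ft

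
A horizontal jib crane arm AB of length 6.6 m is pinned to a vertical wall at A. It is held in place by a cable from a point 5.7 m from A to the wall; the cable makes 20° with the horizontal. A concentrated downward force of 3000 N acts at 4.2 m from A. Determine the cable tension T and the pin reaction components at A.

T = 6463 N, A_x = 6073 N, A_y = 789.5 N

ΣM about A: T·sin20°·5.7 − 3000·4.2 = 0 → T = 12600/(5.7·0.34202) = 6463.15 ≈ 6463 N.
ΣF_x = 0: A_x − T·cos20° = 0 → A_x = 6463.15 × 0.939693 = 6073 N.
ΣF_y = 0: A_y + T·sin20° − 3000 = 0 → A_y = 3000 − 6463.15 × 0.34202 = 789.5 N.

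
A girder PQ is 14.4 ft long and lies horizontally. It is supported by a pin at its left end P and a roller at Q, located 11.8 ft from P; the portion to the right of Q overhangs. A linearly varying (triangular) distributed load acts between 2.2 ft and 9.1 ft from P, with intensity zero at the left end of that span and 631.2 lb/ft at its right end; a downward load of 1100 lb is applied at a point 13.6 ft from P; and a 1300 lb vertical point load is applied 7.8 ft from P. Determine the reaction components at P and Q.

P_x = 0, P_y = 1196 lb, Q_y = 3382 lb

Resultant of the triangular load: ½ × 631.2 × 6.9 = 2177.64 lb, acting at 6.8 ft from P (one-third of the span from the peak).
Moments about P: Q_y·11.8 − (½·631.2·6.9)·6.8 − 1100·13.6 − 1300·7.8 = 0 → Q_y = 39907.952/11.8 = 3382.03 ≈ 3382 lb.
ΣF_y = 0: P_y + 3382.03 − ½·631.2·6.9 − 1100 − 1300 = 0 → P_y = 1196 lb.
ΣF_x = 0: no horizontal applied forces, so P_x = 0.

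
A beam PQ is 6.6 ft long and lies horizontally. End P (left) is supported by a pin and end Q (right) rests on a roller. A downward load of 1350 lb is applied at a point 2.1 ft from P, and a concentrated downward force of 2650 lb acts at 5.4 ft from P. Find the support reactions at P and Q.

Moments about P: Q_y·6.6 − 1350·2.1 − 2650·5.4 = 0 → Q_y = 17145/6.6 = 2597.73 ≈ 2598 lb.
ΣF_y = 0: P_y + 2597.73 − 1350 − 2650 = 0 → P_y = 1402 lb.
ΣF_x = 0: no horizontal applied forces, so P_x = 0.

P_x = 0, P_y = 1402 lb, Q_y = 2598 lb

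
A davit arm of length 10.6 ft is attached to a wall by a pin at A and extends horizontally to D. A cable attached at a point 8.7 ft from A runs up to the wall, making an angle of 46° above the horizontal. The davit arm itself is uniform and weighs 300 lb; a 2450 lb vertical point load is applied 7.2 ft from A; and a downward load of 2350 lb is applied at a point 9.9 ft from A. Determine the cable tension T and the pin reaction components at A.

ΣM about A: T·sin46°·8.7 − 300·5.3 − 2450·7.2 − 2350·9.9 = 0 → T = 42495/(8.7·0.71934) = 6790.23 ≈ 6790 lb.
ΣF_x = 0: A_x − T·cos46° = 0 → A_x = 6790.23 × 0.694658 = 4717 lb.
ΣF_y = 0: A_y + T·sin46° − 300 − 2450 − 2350 = 0 → A_y = 5100 − 6790.23 × 0.71934 = 215.5 lb.

T = 6790 lb, A_x = 4717 lb, A_y = 215.5 lb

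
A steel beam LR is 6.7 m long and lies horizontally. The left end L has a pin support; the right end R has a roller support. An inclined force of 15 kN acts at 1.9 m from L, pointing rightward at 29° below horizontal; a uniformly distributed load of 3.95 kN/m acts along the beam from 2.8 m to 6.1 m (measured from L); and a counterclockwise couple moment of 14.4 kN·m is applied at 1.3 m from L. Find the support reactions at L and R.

Resultant of the distributed load: 3.95 × 3.3 = 13.035 kN at 4.45 m from L.
Moments about L: R_y·6.7 − 15·sin29°·1.9 − (3.95·3.3)·4.45 + 14.4 = 0 → R_y = 57.4228/6.7 = 8.57057 ≈ 8.571 kN.
ΣF_y = 0: L_y + 8.57057 − 15·sin29° − 3.95·3.3 = 0 → L_y = 11.74 kN.
ΣF_x = 0: L_x + 15·cos29° = 0 → L_x = -13.12 kN.

L_x = -13.12 kN, L_y = 11.74 kN, R_y = 8.571 kN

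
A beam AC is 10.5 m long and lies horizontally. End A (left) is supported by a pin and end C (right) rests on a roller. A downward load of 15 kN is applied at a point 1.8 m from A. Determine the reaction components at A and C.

A_x = 0, A_y = 12.43 kN, C_y = 2.571 kN

ΣM about A: C_y·10.5 − 15·1.8 = 0 → C_y = 27/10.5 = 2.57143 ≈ 2.571 kN.
ΣF_y = 0: A_y + 2.57143 − 15 = 0 → A_y = 12.43 kN.
ΣF_x = 0: no horizontal applied forces, so A_x = 0.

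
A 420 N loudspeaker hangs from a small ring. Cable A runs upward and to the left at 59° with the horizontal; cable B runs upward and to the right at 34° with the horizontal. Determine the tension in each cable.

ΣF_x = 0: −T_A·cos59° + T_B·cos34° = 0 → T_B = 0.621248·T_A.
ΣF_y = 0: T_A·sin59° + T_B·sin34° = 420.
Substitute: T_A·(0.857167 + 0.621248·0.559193) = 420 → T_A = 348.674 ≈ 348.7 N.
Then T_B = 0.621248 × 348.674 = 216.6 N.

T_A = 348.7 N, T_B = 216.6 N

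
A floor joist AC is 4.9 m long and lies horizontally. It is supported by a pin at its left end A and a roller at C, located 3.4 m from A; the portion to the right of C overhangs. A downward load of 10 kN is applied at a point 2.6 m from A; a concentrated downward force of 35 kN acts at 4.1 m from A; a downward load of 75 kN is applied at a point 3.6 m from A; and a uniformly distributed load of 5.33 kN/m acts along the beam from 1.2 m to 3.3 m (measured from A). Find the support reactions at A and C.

Resultant of the distributed load: 5.33 × 2.1 = 11.193 kN at 2.25 m from A.
ΣM about A: C_y·3.4 − 10·2.6 − 35·4.1 − 75·3.6 − (5.33·2.1)·2.25 = 0 → C_y = 464.68425/3.4 = 136.672 ≈ 136.7 kN.
ΣF_y = 0: A_y + 136.672 − 10 − 35 − 75 − 5.33·2.1 = 0 → A_y = -5.479 kN.
ΣF_x = 0: no horizontal applied forces, so A_x = 0.

A_x = 0, A_y = -5.479 kN, C_y = 136.7 kN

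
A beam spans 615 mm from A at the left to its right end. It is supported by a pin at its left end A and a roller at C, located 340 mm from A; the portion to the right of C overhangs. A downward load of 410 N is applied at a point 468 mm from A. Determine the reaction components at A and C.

A_x = 0, A_y = -154.4 N, C_y = 564.4 N

ΣM about A: C_y·340 − 410·468 = 0 → C_y = 191880/340 = 564.353 ≈ 564.4 N.
ΣF_y = 0: A_y + 564.353 − 410 = 0 → A_y = -154.4 N.
ΣF_x = 0: no horizontal applied forces, so A_x = 0.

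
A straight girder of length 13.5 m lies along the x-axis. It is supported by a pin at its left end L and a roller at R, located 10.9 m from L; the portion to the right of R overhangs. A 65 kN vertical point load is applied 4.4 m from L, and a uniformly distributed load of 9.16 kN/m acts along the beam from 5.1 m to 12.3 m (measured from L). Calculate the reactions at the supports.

Resultant of the distributed load: 9.16 × 7.2 = 65.952 kN at 8.7 m from L.
Moments about L: R_y·10.9 − 65·4.4 − (9.16·7.2)·8.7 = 0 → R_y = 859.7824/10.9 = 78.8791 ≈ 78.88 kN.
ΣF_y = 0: L_y + 78.8791 − 65 − 9.16·7.2 = 0 → L_y = 52.07 kN.
ΣF_x = 0: no horizontal applied forces, so L_x = 0.

L_x = 0, L_y = 52.07 kN, R_y = 78.88 kN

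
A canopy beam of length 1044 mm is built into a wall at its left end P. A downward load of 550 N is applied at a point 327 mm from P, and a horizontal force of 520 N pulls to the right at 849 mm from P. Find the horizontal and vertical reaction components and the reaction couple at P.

ΣF_x = 0: P_x + 520 = 0 → P_x = -520.0 N.
ΣF_y = 0: P_y − 550 = 0 → P_y = 550.0 N.
ΣM about P: M_P − 550·327 = 0 → M_P = 179800 N·mm.

P_x = -520.0 N, P_y = 550.0 N, M_P = 179800 N·mm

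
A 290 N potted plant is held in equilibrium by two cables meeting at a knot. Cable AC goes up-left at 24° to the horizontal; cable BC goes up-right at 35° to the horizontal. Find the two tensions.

T_AC = 277.1 N, T_BC = 309.1 N

ΣF_x = 0: −T_AC·cos24° + T_BC·cos35° = 0 → T_BC = 1.11523·T_AC.
ΣF_y = 0: T_AC·sin24° + T_BC·sin35° = 290.
Substitute: T_AC·(0.406737 + 1.11523·0.573576) = 290 → T_AC = 277.139 ≈ 277.1 N.
Then T_BC = 1.11523 × 277.139 = 309.1 N.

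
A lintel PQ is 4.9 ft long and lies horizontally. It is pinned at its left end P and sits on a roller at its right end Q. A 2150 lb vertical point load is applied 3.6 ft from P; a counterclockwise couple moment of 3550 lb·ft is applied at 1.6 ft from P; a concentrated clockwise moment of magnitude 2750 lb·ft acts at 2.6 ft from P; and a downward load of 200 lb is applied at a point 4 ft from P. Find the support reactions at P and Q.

P_x = 0, P_y = 770.4 lb, Q_y = 1580 lb

Taking moments about P: Q_y·4.9 − 2150·3.6 + 3550 − 2750 − 200·4 = 0 → Q_y = 7740/4.9 = 1579.59 ≈ 1580 lb.
ΣF_y = 0: P_y + 1579.59 − 2150 − 200 = 0 → P_y = 770.4 lb.
ΣF_x = 0: no horizontal applied forces, so P_x = 0.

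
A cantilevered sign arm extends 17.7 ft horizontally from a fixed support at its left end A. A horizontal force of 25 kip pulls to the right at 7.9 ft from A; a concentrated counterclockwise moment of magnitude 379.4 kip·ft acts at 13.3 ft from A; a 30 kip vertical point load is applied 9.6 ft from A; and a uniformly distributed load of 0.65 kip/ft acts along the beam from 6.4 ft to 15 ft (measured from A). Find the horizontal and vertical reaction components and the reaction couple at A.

A_x = -25.00 kip, A_y = 35.59 kip, M_A = -31.59 kip·ft

Resultant of the distributed load: 0.65 × 8.6 = 5.59 kip at 10.7 ft from A.
ΣF_x = 0: A_x + 25 = 0 → A_x = -25.00 kip.
ΣF_y = 0: A_y − 30 − 0.65·8.6 = 0 → A_y = 35.59 kip.
ΣM about A: M_A + 379.4 − 30·9.6 − (0.65·8.6)·10.7 = 0 → M_A = -31.59 kip·ft.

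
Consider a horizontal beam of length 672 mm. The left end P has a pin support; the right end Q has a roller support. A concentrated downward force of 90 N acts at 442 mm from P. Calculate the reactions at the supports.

P_x = 0, P_y = 30.80 N, Q_y = 59.20 N

Moments about P: Q_y·672 − 90·442 = 0 → Q_y = 39780/672 = 59.1964 ≈ 59.20 N.
ΣF_y = 0: P_y + 59.1964 − 90 = 0 → P_y = 30.80 N.
ΣF_x = 0: no horizontal applied forces, so P_x = 0.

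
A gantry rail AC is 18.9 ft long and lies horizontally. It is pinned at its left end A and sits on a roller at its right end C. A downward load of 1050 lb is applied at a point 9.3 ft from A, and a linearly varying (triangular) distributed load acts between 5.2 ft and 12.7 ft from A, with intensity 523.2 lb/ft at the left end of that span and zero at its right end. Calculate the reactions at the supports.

A_x = 0, A_y = 1696 lb, C_y = 1316 lb

Resultant of the triangular load: ½ × 523.2 × 7.5 = 1962 lb, acting at 7.7 ft from A (one-third of the span from the peak).
Moments about A: C_y·18.9 − 1050·9.3 − (½·523.2·7.5)·7.7 = 0 → C_y = 24872.4/18.9 = 1316 lb.
ΣF_y = 0: A_y + 1316 − 1050 − ½·523.2·7.5 = 0 → A_y = 1696 lb.
ΣF_x = 0: no horizontal applied forces, so A_x = 0.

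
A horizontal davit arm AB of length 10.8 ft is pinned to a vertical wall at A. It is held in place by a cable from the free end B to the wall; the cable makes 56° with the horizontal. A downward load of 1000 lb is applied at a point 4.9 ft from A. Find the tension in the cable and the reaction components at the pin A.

T = 547.3 lb, A_x = 306.0 lb, A_y = 546.3 lb

ΣM about A: T·sin56°·10.8 − 1000·4.9 = 0 → T = 4900/(10.8·0.829038) = 547.265 ≈ 547.3 lb.
ΣF_x = 0: A_x − T·cos56° = 0 → A_x = 547.265 × 0.559193 = 306.0 lb.
ΣF_y = 0: A_y + T·sin56° − 1000 = 0 → A_y = 1000 − 547.265 × 0.829038 = 546.3 lb.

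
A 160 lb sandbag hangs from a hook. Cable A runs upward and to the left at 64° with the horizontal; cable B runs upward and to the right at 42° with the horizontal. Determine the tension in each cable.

T_A = 123.7 lb, T_B = 72.97 lb

ΣF_x = 0: −T_A·cos64° + T_B·cos42° = 0 → T_B = 0.589887·T_A.
ΣF_y = 0: T_A·sin64° + T_B·sin42° = 160.
Substitute: T_A·(0.898794 + 0.589887·0.669131) = 160 → T_A = 123.695 ≈ 123.7 lb.
Then T_B = 0.589887 × 123.695 = 72.97 lb.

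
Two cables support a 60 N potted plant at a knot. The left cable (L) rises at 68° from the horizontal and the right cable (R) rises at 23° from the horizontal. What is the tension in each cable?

T_L = 55.24 N, T_R = 22.48 N

ΣF_x = 0: −T_L·cos68° + T_R·cos23° = 0 → T_R = 0.406958·T_L.
ΣF_y = 0: T_L·sin68° + T_R·sin23° = 60.
Substitute: T_L·(0.927184 + 0.406958·0.390731) = 60 → T_L = 55.2387 ≈ 55.24 N.
Then T_R = 0.406958 × 55.2387 = 22.48 N.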